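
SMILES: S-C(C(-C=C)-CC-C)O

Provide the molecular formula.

C7H14OS

Heavy atoms from the SMILES: 7 C, 1 O, 1 S.
Implicit hydrogens by atom environment:
  3 × C: 2 H each → 6
  3 × C: 1 H each → 3
  1 × C: 3 H
  1 × O: 1 H
  1 × S: 1 H
  Total hydrogens = 14.
Molecular formula: C7H14OS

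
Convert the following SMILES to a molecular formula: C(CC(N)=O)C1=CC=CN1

C7H10N2O

Heavy atoms from the SMILES: 7 C, 2 N, 1 O.
Implicit hydrogens by atom environment:
  3 × C (aromatic): 1 H each → 3
  2 × C: 2 H each → 4
  1 × C (aromatic): no H
  1 × C: no H
  1 × N: 2 H
  1 × N (aromatic): 1 H
  1 × O: no H
  Total hydrogens = 10.
Molecular formula: C7H10N2O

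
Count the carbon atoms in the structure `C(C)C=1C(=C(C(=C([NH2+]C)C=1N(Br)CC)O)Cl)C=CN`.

The symbol for carbon appears 13 times in the SMILES. (Cl is a single chlorine, not C + l.)

13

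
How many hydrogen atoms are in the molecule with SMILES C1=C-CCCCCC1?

14

Hydrogens are implicit in SMILES; fill each atom to its normal valence:
  6 × C: 2 H each → 12
  2 × C: 1 H each → 2
  Total hydrogens = 14.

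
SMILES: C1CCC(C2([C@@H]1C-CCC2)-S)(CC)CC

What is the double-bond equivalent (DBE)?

Molecular formula from the SMILES: C14H26S.
DoU = (2C + 2 + N − H − X)/2 = (2·14 + 2 + 0 − 26 − 0)/2 = 4/2 = 2.
(Structurally: 2 ring(s) + 0 π bond(s) = 2.)

2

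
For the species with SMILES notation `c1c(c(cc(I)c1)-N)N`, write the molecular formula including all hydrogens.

C6H7IN2

Heavy atoms from the SMILES: 6 C, 1 I, 2 N.
Implicit hydrogens by atom environment:
  3 × C (aromatic): 1 H each → 3
  3 × C (aromatic): no H
  2 × N: 2 H each → 4
  1 × I: no H
  Total hydrogens = 7.
Molecular formula: C6H7IN2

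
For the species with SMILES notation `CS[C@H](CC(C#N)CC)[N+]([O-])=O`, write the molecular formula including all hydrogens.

C7H12N2O2S

Heavy atoms from the SMILES: 7 C, 2 N, 2 O, 1 S.
Implicit hydrogens by atom environment:
  2 × C: 3 H each → 6
  2 × C: 2 H each → 4
  2 × C: 1 H each → 2
  1 × C: no H
  1 × N (charge +1): no H
  1 × N: no H
  1 × O: no H
  1 × O (charge -1): no H
  1 × S: no H
  Total hydrogens = 12.
Molecular formula: C7H12N2O2S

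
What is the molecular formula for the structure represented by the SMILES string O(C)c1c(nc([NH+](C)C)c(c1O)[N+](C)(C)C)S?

Heavy atoms from the SMILES: 11 C, 3 N, 2 O, 1 S.
Implicit hydrogens by atom environment:
  6 × C: 3 H each → 18
  5 × C (aromatic): no H
  1 × N (charge +1): 1 H
  1 × N (aromatic): no H
  1 × N (charge +1): no H
  1 × O: 1 H
  1 × O: no H
  1 × S: 1 H
  Total hydrogens = 21.
Net charge +2.
Molecular formula: [C11H21N3O2S]2+

[C11H21N3O2S]2+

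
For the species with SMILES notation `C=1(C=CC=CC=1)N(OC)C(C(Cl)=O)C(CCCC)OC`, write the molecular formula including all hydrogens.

Heavy atoms from the SMILES: 15 C, 1 Cl, 1 N, 3 O.
Implicit hydrogens by atom environment:
  5 × C (aromatic): 1 H each → 5
  3 × C: 3 H each → 9
  3 × C: 2 H each → 6
  3 × O: no H
  2 × C: 1 H each → 2
  1 × C (aromatic): no H
  1 × C: no H
  1 × Cl: no H
  1 × N: no H
  Total hydrogens = 22.
Molecular formula: C15H22ClNO3

C15H22ClNO3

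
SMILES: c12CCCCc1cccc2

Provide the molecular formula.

Heavy atoms from the SMILES: 10 C.
Implicit hydrogens by atom environment:
  4 × C: 2 H each → 8
  4 × C (aromatic): 1 H each → 4
  2 × C (aromatic): no H
  Total hydrogens = 12.
Molecular formula: C10H12

C10H12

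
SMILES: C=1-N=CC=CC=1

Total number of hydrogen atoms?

5

Hydrogens are implicit in SMILES; fill each atom to its normal valence:
  5 × C (aromatic): 1 H each → 5
  1 × N (aromatic): no H
  Total hydrogens = 5.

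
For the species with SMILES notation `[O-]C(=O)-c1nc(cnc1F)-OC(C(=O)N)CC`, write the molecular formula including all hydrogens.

Heavy atoms from the SMILES: 9 C, 1 F, 3 N, 4 O.
Implicit hydrogens by atom environment:
  3 × C (aromatic): no H
  3 × O: no H
  2 × C: no H
  2 × N (aromatic): no H
  1 × C: 3 H
  1 × C: 2 H
  1 × C (aromatic): 1 H
  1 × C: 1 H
  1 × F: no H
  1 × N: 2 H
  1 × O (charge -1): no H
  Total hydrogens = 9.
Net charge -1.
Molecular formula: C9H9FN3O4-

C9H9FN3O4-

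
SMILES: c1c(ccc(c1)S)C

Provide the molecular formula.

C7H8S

Heavy atoms from the SMILES: 7 C, 1 S.
Implicit hydrogens by atom environment:
  4 × C (aromatic): 1 H each → 4
  2 × C (aromatic): no H
  1 × C: 3 H
  1 × S: 1 H
  Total hydrogens = 8.
Molecular formula: C7H8S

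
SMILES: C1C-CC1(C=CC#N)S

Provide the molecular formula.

C7H9NS

Heavy atoms from the SMILES: 7 C, 1 N, 1 S.
Implicit hydrogens by atom environment:
  3 × C: 2 H each → 6
  2 × C: 1 H each → 2
  2 × C: no H
  1 × N: no H
  1 × S: 1 H
  Total hydrogens = 9.
Molecular formula: C7H9NS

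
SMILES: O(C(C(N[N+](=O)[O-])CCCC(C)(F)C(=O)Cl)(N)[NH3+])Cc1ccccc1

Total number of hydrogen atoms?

23

Hydrogens are implicit in SMILES; fill each atom to its normal valence:
  5 × C (aromatic): 1 H each → 5
  4 × C: 2 H each → 8
  3 × C: no H
  3 × O: no H
  1 × C: 3 H
  1 × C: 1 H
  1 × C (aromatic): no H
  1 × Cl: no H
  1 × F: no H
  1 × N (charge +1): 3 H
  1 × N: 2 H
  1 × N: 1 H
  1 × N (charge +1): no H
  1 × O (charge -1): no H
  Total hydrogens = 23.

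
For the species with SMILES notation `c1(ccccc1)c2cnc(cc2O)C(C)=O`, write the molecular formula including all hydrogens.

Heavy atoms from the SMILES: 13 C, 1 N, 2 O.
Implicit hydrogens by atom environment:
  7 × C (aromatic): 1 H each → 7
  4 × C (aromatic): no H
  1 × C: 3 H
  1 × C: no H
  1 × N (aromatic): no H
  1 × O: 1 H
  1 × O: no H
  Total hydrogens = 11.
Molecular formula: C13H11NO2

C13H11NO2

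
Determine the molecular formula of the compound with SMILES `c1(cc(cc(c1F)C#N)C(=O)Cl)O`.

Heavy atoms from the SMILES: 8 C, 1 Cl, 1 F, 1 N, 2 O.
Implicit hydrogens by atom environment:
  4 × C (aromatic): no H
  2 × C (aromatic): 1 H each → 2
  2 × C: no H
  1 × Cl: no H
  1 × F: no H
  1 × N: no H
  1 × O: 1 H
  1 × O: no H
  Total hydrogens = 3.
Molecular formula: C8H3ClFNO2

C8H3ClFNO2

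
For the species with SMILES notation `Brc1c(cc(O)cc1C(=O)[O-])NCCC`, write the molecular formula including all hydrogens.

Heavy atoms from the SMILES: 1 Br, 10 C, 1 N, 3 O.
Implicit hydrogens by atom environment:
  4 × C (aromatic): no H
  2 × C: 2 H each → 4
  2 × C (aromatic): 1 H each → 2
  1 × Br: no H
  1 × C: 3 H
  1 × C: no H
  1 × N: 1 H
  1 × O: 1 H
  1 × O: no H
  1 × O (charge -1): no H
  Total hydrogens = 11.
Net charge -1.
Molecular formula: C10H11BrNO3-

C10H11BrNO3-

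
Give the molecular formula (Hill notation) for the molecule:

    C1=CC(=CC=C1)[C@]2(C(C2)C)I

C10H11I

Heavy atoms from the SMILES: 10 C, 1 I.
Implicit hydrogens by atom environment:
  5 × C (aromatic): 1 H each → 5
  1 × C: 3 H
  1 × C: 2 H
  1 × C: 1 H
  1 × C: no H
  1 × C (aromatic): no H
  1 × I: no H
  Total hydrogens = 11.
Molecular formula: C10H11I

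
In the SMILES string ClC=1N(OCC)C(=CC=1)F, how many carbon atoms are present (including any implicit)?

The symbol for carbon appears 6 times in the SMILES. (Cl is a single chlorine, not C + l.)

6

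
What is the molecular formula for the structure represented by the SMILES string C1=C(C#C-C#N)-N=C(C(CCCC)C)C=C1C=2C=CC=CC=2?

Heavy atoms from the SMILES: 20 C, 2 N.
Implicit hydrogens by atom environment:
  7 × C (aromatic): 1 H each → 7
  4 × C (aromatic): no H
  3 × C: 2 H each → 6
  3 × C: no H
  2 × C: 3 H each → 6
  1 × C: 1 H
  1 × N (aromatic): no H
  1 × N: no H
  Total hydrogens = 20.
Molecular formula: C20H20N2

C20H20N2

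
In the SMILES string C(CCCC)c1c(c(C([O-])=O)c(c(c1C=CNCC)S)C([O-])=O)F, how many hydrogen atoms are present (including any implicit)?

20

Hydrogens are implicit in SMILES; fill each atom to its normal valence:
  6 × C (aromatic): no H
  5 × C: 2 H each → 10
  2 × C: 3 H each → 6
  2 × C: 1 H each → 2
  2 × C: no H
  2 × O: no H
  2 × O (charge -1): no H
  1 × F: no H
  1 × N: 1 H
  1 × S: 1 H
  Total hydrogens = 20.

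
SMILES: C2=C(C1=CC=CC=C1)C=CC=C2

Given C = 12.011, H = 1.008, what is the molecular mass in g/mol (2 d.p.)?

154.21

Molecular formula: C12H10.
M = 12×12.011 + 10×1.008 = 154.21 g/mol.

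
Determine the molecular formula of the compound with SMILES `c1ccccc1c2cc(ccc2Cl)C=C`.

Heavy atoms from the SMILES: 14 C, 1 Cl.
Implicit hydrogens by atom environment:
  8 × C (aromatic): 1 H each → 8
  4 × C (aromatic): no H
  1 × C: 2 H
  1 × C: 1 H
  1 × Cl: no H
  Total hydrogens = 11.
Molecular formula: C14H11Cl

C14H11Cl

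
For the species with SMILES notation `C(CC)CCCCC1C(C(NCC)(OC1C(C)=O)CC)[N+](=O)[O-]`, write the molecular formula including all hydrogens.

C17H32N2O4

Heavy atoms from the SMILES: 17 C, 2 N, 4 O.
Implicit hydrogens by atom environment:
  8 × C: 2 H each → 16
  4 × C: 3 H each → 12
  3 × C: 1 H each → 3
  3 × O: no H
  2 × C: no H
  1 × N: 1 H
  1 × N (charge +1): no H
  1 × O (charge -1): no H
  Total hydrogens = 32.
Molecular formula: C17H32N2O4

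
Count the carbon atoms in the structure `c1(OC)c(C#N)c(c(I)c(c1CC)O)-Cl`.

10

The symbol for carbon appears 10 times in the SMILES. Lowercase c denotes aromatic carbon and counts toward C.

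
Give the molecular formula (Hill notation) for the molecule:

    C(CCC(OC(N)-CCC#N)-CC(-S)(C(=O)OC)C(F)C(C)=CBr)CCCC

C20H34BrFN2O3S

Heavy atoms from the SMILES: 1 Br, 20 C, 1 F, 2 N, 3 O, 1 S.
Implicit hydrogens by atom environment:
  9 × C: 2 H each → 18
  4 × C: 1 H each → 4
  4 × C: no H
  3 × C: 3 H each → 9
  3 × O: no H
  1 × Br: no H
  1 × F: no H
  1 × N: 2 H
  1 × N: no H
  1 × S: 1 H
  Total hydrogens = 34.
Molecular formula: C20H34BrFN2O3S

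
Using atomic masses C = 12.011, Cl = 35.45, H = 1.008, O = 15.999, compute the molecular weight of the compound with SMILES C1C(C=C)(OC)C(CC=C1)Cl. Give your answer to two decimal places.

Molecular formula: C9H13ClO.
M = 9×12.011 + 1×35.45 + 13×1.008 + 1×15.999 = 172.65 g/mol.

172.65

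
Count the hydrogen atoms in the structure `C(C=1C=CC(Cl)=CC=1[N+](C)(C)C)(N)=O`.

14

Hydrogens are implicit in SMILES; fill each atom to its normal valence:
  3 × C: 3 H each → 9
  3 × C (aromatic): 1 H each → 3
  3 × C (aromatic): no H
  1 × C: no H
  1 × Cl: no H
  1 × N: 2 H
  1 × N (charge +1): no H
  1 × O: no H
  Total hydrogens = 14.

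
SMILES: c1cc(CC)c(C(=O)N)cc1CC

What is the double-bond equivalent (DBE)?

5

Molecular formula from the SMILES: C11H15NO.
DoU = (2C + 2 + N − H − X)/2 = (2·11 + 2 + 1 − 15 − 0)/2 = 10/2 = 5.
(Structurally: 1 ring(s) + 4 π bond(s) = 5.)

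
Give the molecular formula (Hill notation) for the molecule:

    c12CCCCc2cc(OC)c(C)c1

Heavy atoms from the SMILES: 12 C, 1 O.
Implicit hydrogens by atom environment:
  4 × C: 2 H each → 8
  4 × C (aromatic): no H
  2 × C: 3 H each → 6
  2 × C (aromatic): 1 H each → 2
  1 × O: no H
  Total hydrogens = 16.
Molecular formula: C12H16O

C12H16O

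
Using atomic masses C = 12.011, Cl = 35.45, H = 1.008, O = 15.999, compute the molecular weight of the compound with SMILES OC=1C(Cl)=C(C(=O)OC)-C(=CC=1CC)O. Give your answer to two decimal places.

230.64

Molecular formula: C10H11ClO4.
M = 10×12.011 + 1×35.45 + 11×1.008 + 4×15.999 = 230.64 g/mol.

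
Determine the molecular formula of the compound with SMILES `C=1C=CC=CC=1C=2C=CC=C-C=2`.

Heavy atoms from the SMILES: 12 C.
Implicit hydrogens by atom environment:
  10 × C (aromatic): 1 H each → 10
  2 × C (aromatic): no H
  Total hydrogens = 10.
Molecular formula: C12H10

C12H10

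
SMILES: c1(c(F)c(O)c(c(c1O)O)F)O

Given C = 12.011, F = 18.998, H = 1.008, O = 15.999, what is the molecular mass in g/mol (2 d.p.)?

178.09

Molecular formula: C6H4F2O4.
M = 6×12.011 + 2×18.998 + 4×1.008 + 4×15.999 = 178.09 g/mol.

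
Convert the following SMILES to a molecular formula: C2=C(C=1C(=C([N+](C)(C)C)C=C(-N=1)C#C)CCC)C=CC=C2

C19H23N2+

Heavy atoms from the SMILES: 19 C, 2 N.
Implicit hydrogens by atom environment:
  6 × C (aromatic): 1 H each → 6
  5 × C (aromatic): no H
  4 × C: 3 H each → 12
  2 × C: 2 H each → 4
  1 × C: 1 H
  1 × C: no H
  1 × N (aromatic): no H
  1 × N (charge +1): no H
  Total hydrogens = 23.
Net charge +1.
Molecular formula: C19H23N2+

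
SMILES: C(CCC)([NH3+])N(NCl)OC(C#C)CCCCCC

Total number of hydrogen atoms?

27

Hydrogens are implicit in SMILES; fill each atom to its normal valence:
  7 × C: 2 H each → 14
  3 × C: 1 H each → 3
  2 × C: 3 H each → 6
  1 × C: no H
  1 × Cl: no H
  1 × N (charge +1): 3 H
  1 × N: 1 H
  1 × N: no H
  1 × O: no H
  Total hydrogens = 27.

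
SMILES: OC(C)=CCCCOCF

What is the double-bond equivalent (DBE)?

1

Molecular formula from the SMILES: C7H13FO2.
DoU = (2C + 2 + N − H − X)/2 = (2·7 + 2 + 0 − 13 − 1)/2 = 2/2 = 1.
(Structurally: 0 ring(s) + 1 π bond(s) = 1.)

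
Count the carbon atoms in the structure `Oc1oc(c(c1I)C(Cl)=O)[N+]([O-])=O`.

5

The symbol for carbon appears 5 times in the SMILES. Lowercase c denotes aromatic carbon and counts toward C.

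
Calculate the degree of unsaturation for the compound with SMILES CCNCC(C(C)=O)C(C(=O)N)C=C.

Molecular formula from the SMILES: C10H18N2O2.
DoU = (2C + 2 + N − H − X)/2 = (2·10 + 2 + 2 − 18 − 0)/2 = 6/2 = 3.
(Structurally: 0 ring(s) + 3 π bond(s) = 3.)

3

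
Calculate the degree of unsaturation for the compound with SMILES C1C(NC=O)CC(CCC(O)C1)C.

2

Molecular formula from the SMILES: C10H19NO2.
DoU = (2C + 2 + N − H − X)/2 = (2·10 + 2 + 1 − 19 − 0)/2 = 4/2 = 2.
(Structurally: 1 ring(s) + 1 π bond(s) = 2.)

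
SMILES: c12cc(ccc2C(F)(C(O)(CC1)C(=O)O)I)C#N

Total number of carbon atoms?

The symbol for carbon appears 12 times in the SMILES. Lowercase c denotes aromatic carbon and counts toward C.

12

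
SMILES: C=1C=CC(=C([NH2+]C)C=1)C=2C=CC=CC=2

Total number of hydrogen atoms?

Hydrogens are implicit in SMILES; fill each atom to its normal valence:
  9 × C (aromatic): 1 H each → 9
  3 × C (aromatic): no H
  1 × C: 3 H
  1 × N (charge +1): 2 H
  Total hydrogens = 14.

14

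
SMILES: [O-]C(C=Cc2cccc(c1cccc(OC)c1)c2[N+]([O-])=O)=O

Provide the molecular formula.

Heavy atoms from the SMILES: 16 C, 1 N, 5 O.
Implicit hydrogens by atom environment:
  7 × C (aromatic): 1 H each → 7
  5 × C (aromatic): no H
  3 × O: no H
  2 × C: 1 H each → 2
  2 × O (charge -1): no H
  1 × C: 3 H
  1 × C: no H
  1 × N (charge +1): no H
  Total hydrogens = 12.
Net charge -1.
Molecular formula: C16H12NO5-

C16H12NO5-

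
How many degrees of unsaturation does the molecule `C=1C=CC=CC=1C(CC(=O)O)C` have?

Molecular formula from the SMILES: C10H12O2.
DoU = (2C + 2 + N − H − X)/2 = (2·10 + 2 + 0 − 12 − 0)/2 = 10/2 = 5.
(Structurally: 1 ring(s) + 4 π bond(s) = 5.)

5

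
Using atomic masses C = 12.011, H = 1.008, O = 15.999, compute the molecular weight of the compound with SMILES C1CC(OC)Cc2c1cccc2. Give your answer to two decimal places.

Molecular formula: C11H14O.
M = 11×12.011 + 14×1.008 + 1×15.999 = 162.23 g/mol.

162.23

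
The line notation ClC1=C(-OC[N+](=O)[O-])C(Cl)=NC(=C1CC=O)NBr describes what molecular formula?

Heavy atoms from the SMILES: 1 Br, 8 C, 2 Cl, 3 N, 4 O.
Implicit hydrogens by atom environment:
  5 × C (aromatic): no H
  3 × O: no H
  2 × C: 2 H each → 4
  2 × Cl: no H
  1 × Br: no H
  1 × C: 1 H
  1 × N: 1 H
  1 × N (aromatic): no H
  1 × N (charge +1): no H
  1 × O (charge -1): no H
  Total hydrogens = 6.
Molecular formula: C8H6BrCl2N3O4

C8H6BrCl2N3O4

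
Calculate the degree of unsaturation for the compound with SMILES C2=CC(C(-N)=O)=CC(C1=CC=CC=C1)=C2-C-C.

9

Molecular formula from the SMILES: C15H15NO.
DoU = (2C + 2 + N − H − X)/2 = (2·15 + 2 + 1 − 15 − 0)/2 = 18/2 = 9.
(Structurally: 2 ring(s) + 7 π bond(s) = 9.)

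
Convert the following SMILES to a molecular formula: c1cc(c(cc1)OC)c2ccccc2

Heavy atoms from the SMILES: 13 C, 1 O.
Implicit hydrogens by atom environment:
  9 × C (aromatic): 1 H each → 9
  3 × C (aromatic): no H
  1 × C: 3 H
  1 × O: no H
  Total hydrogens = 12.
Molecular formula: C13H12O

C13H12O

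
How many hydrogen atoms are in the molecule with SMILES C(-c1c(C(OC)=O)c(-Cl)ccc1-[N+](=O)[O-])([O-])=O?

Hydrogens are implicit in SMILES; fill each atom to its normal valence:
  4 × C (aromatic): no H
  4 × O: no H
  2 × C (aromatic): 1 H each → 2
  2 × C: no H
  2 × O (charge -1): no H
  1 × C: 3 H
  1 × Cl: no H
  1 × N (charge +1): no H
  Total hydrogens = 5.

5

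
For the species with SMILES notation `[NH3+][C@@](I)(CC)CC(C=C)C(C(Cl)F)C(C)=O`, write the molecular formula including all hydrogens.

Heavy atoms from the SMILES: 11 C, 1 Cl, 1 F, 1 I, 1 N, 1 O.
Implicit hydrogens by atom environment:
  4 × C: 1 H each → 4
  3 × C: 2 H each → 6
  2 × C: 3 H each → 6
  2 × C: no H
  1 × Cl: no H
  1 × F: no H
  1 × I: no H
  1 × N (charge +1): 3 H
  1 × O: no H
  Total hydrogens = 19.
Net charge +1.
Molecular formula: C11H19ClFINO+

C11H19ClFINO+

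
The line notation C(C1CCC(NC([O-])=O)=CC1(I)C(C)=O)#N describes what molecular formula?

C10H10IN2O3-

Heavy atoms from the SMILES: 10 C, 1 I, 2 N, 3 O.
Implicit hydrogens by atom environment:
  5 × C: no H
  2 × C: 2 H each → 4
  2 × C: 1 H each → 2
  2 × O: no H
  1 × C: 3 H
  1 × I: no H
  1 × N: 1 H
  1 × N: no H
  1 × O (charge -1): no H
  Total hydrogens = 10.
Net charge -1.
Molecular formula: C10H10IN2O3-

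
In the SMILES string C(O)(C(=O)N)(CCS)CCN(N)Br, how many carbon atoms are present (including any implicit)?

6

The symbol for carbon appears 6 times in the SMILES.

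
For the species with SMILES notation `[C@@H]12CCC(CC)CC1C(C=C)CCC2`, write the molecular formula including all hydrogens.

Heavy atoms from the SMILES: 14 C.
Implicit hydrogens by atom environment:
  8 × C: 2 H each → 16
  5 × C: 1 H each → 5
  1 × C: 3 H
  Total hydrogens = 24.
Molecular formula: C14H24

C14H24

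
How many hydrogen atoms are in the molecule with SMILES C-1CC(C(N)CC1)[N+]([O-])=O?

Hydrogens are implicit in SMILES; fill each atom to its normal valence:
  4 × C: 2 H each → 8
  2 × C: 1 H each → 2
  1 × N: 2 H
  1 × N (charge +1): no H
  1 × O: no H
  1 × O (charge -1): no H
  Total hydrogens = 12.

12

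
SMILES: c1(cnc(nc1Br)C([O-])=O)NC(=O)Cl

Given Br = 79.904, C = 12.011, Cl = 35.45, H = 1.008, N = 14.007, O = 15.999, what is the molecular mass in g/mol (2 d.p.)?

279.45

Molecular formula: C6H2BrClN3O3-.
M = 1×79.904 + 6×12.011 + 1×35.45 + 2×1.008 + 3×14.007 + 3×15.999 = 279.45 g/mol.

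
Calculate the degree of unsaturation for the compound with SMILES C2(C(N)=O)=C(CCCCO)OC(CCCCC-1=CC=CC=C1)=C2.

8

Molecular formula from the SMILES: C19H25NO3.
DoU = (2C + 2 + N − H − X)/2 = (2·19 + 2 + 1 − 25 − 0)/2 = 16/2 = 8.
(Structurally: 2 ring(s) + 6 π bond(s) = 8.)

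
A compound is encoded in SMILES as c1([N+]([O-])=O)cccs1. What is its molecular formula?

Heavy atoms from the SMILES: 4 C, 1 N, 2 O, 1 S.
Implicit hydrogens by atom environment:
  3 × C (aromatic): 1 H each → 3
  1 × C (aromatic): no H
  1 × N (charge +1): no H
  1 × O: no H
  1 × O (charge -1): no H
  1 × S (aromatic): no H
  Total hydrogens = 3.
Molecular formula: C4H3NO2S

C4H3NO2S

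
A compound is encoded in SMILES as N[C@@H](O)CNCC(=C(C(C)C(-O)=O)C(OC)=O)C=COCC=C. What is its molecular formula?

Heavy atoms from the SMILES: 15 C, 2 N, 6 O.
Implicit hydrogens by atom environment:
  5 × C: 1 H each → 5
  4 × C: 2 H each → 8
  4 × C: no H
  4 × O: no H
  2 × C: 3 H each → 6
  2 × O: 1 H each → 2
  1 × N: 2 H
  1 × N: 1 H
  Total hydrogens = 24.
Molecular formula: C15H24N2O6

C15H24N2O6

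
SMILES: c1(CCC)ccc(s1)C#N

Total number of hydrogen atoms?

Hydrogens are implicit in SMILES; fill each atom to its normal valence:
  2 × C: 2 H each → 4
  2 × C (aromatic): 1 H each → 2
  2 × C (aromatic): no H
  1 × C: 3 H
  1 × C: no H
  1 × N: no H
  1 × S (aromatic): no H
  Total hydrogens = 9.

9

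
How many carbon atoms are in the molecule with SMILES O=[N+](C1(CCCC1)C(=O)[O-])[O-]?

6

The symbol for carbon appears 6 times in the SMILES.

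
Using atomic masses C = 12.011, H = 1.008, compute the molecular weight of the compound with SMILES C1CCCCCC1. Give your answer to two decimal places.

Molecular formula: C7H14.
M = 7×12.011 + 14×1.008 = 98.19 g/mol.

98.19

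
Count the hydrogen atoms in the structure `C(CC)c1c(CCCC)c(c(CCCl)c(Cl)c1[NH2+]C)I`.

25

Hydrogens are implicit in SMILES; fill each atom to its normal valence:
  7 × C: 2 H each → 14
  6 × C (aromatic): no H
  3 × C: 3 H each → 9
  2 × Cl: no H
  1 × I: no H
  1 × N (charge +1): 2 H
  Total hydrogens = 25.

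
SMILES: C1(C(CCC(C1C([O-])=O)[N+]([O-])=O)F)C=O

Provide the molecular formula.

C8H9FNO5-

Heavy atoms from the SMILES: 8 C, 1 F, 1 N, 5 O.
Implicit hydrogens by atom environment:
  5 × C: 1 H each → 5
  3 × O: no H
  2 × C: 2 H each → 4
  2 × O (charge -1): no H
  1 × C: no H
  1 × F: no H
  1 × N (charge +1): no H
  Total hydrogens = 9.
Net charge -1.
Molecular formula: C8H9FNO5-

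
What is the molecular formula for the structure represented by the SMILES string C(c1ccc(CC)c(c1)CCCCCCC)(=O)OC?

Heavy atoms from the SMILES: 17 C, 2 O.
Implicit hydrogens by atom environment:
  7 × C: 2 H each → 14
  3 × C: 3 H each → 9
  3 × C (aromatic): 1 H each → 3
  3 × C (aromatic): no H
  2 × O: no H
  1 × C: no H
  Total hydrogens = 26.
Molecular formula: C17H26O2

C17H26O2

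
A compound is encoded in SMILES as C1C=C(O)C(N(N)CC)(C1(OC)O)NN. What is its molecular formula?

C8H18N4O3

Heavy atoms from the SMILES: 8 C, 4 N, 3 O.
Implicit hydrogens by atom environment:
  3 × C: no H
  2 × C: 3 H each → 6
  2 × C: 2 H each → 4
  2 × N: 2 H each → 4
  2 × O: 1 H each → 2
  1 × C: 1 H
  1 × N: 1 H
  1 × N: no H
  1 × O: no H
  Total hydrogens = 18.
Molecular formula: C8H18N4O3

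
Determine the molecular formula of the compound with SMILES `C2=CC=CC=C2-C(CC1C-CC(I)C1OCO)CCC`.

Heavy atoms from the SMILES: 17 C, 1 I, 2 O.
Implicit hydrogens by atom environment:
  6 × C: 2 H each → 12
  5 × C (aromatic): 1 H each → 5
  4 × C: 1 H each → 4
  1 × C: 3 H
  1 × C (aromatic): no H
  1 × I: no H
  1 × O: 1 H
  1 × O: no H
  Total hydrogens = 25.
Molecular formula: C17H25IO2

C17H25IO2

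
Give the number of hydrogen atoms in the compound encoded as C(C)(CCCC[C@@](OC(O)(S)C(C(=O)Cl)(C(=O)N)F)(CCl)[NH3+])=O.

20

Hydrogens are implicit in SMILES; fill each atom to its normal valence:
  6 × C: no H
  5 × C: 2 H each → 10
  4 × O: no H
  2 × Cl: no H
  1 × C: 3 H
  1 × F: no H
  1 × N (charge +1): 3 H
  1 × N: 2 H
  1 × O: 1 H
  1 × S: 1 H
  Total hydrogens = 20.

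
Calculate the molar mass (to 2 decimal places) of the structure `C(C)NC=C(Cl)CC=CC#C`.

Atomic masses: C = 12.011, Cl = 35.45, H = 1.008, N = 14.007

Molecular formula: C9H12ClN.
M = 9×12.011 + 1×35.45 + 12×1.008 + 1×14.007 = 169.65 g/mol.

169.65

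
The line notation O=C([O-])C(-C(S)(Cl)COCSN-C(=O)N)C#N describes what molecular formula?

C7H9ClN3O4S2-

Heavy atoms from the SMILES: 7 C, 1 Cl, 3 N, 4 O, 2 S.
Implicit hydrogens by atom environment:
  4 × C: no H
  3 × O: no H
  2 × C: 2 H each → 4
  1 × C: 1 H
  1 × Cl: no H
  1 × N: 2 H
  1 × N: 1 H
  1 × N: no H
  1 × O (charge -1): no H
  1 × S: 1 H
  1 × S: no H
  Total hydrogens = 9.
Net charge -1.
Molecular formula: C7H9ClN3O4S2-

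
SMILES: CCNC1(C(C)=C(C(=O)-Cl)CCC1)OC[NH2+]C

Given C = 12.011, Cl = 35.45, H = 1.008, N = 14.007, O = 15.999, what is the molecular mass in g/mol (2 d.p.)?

261.77

Molecular formula: C12H22ClN2O2+.
M = 12×12.011 + 1×35.45 + 22×1.008 + 2×14.007 + 2×15.999 = 261.77 g/mol.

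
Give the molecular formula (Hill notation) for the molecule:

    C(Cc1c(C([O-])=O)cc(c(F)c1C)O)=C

C11H10FO3-

Heavy atoms from the SMILES: 11 C, 1 F, 3 O.
Implicit hydrogens by atom environment:
  5 × C (aromatic): no H
  2 × C: 2 H each → 4
  1 × C: 3 H
  1 × C (aromatic): 1 H
  1 × C: 1 H
  1 × C: no H
  1 × F: no H
  1 × O: 1 H
  1 × O: no H
  1 × O (charge -1): no H
  Total hydrogens = 10.
Net charge -1.
Molecular formula: C11H10FO3-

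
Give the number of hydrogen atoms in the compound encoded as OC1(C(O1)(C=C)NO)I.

6

Hydrogens are implicit in SMILES; fill each atom to its normal valence:
  2 × C: no H
  2 × O: 1 H each → 2
  1 × C: 2 H
  1 × C: 1 H
  1 × I: no H
  1 × N: 1 H
  1 × O: no H
  Total hydrogens = 6.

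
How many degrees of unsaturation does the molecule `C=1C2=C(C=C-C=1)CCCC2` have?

5

Molecular formula from the SMILES: C10H12.
DoU = (2C + 2 + N − H − X)/2 = (2·10 + 2 + 0 − 12 − 0)/2 = 10/2 = 5.
(Structurally: 2 ring(s) + 3 π bond(s) = 5.)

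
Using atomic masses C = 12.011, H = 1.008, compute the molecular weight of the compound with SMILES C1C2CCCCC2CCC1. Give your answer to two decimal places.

138.25

Molecular formula: C10H18.
M = 10×12.011 + 18×1.008 = 138.25 g/mol.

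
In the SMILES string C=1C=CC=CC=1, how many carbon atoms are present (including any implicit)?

The symbol for carbon appears 6 times in the SMILES.

6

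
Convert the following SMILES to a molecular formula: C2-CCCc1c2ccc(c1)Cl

Heavy atoms from the SMILES: 10 C, 1 Cl.
Implicit hydrogens by atom environment:
  4 × C: 2 H each → 8
  3 × C (aromatic): 1 H each → 3
  3 × C (aromatic): no H
  1 × Cl: no H
  Total hydrogens = 11.
Molecular formula: C10H11Cl

C10H11Cl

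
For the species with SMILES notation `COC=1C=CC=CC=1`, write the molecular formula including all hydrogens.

C7H8O

Heavy atoms from the SMILES: 7 C, 1 O.
Implicit hydrogens by atom environment:
  5 × C (aromatic): 1 H each → 5
  1 × C: 3 H
  1 × C (aromatic): no H
  1 × O: no H
  Total hydrogens = 8.
Molecular formula: C7H8O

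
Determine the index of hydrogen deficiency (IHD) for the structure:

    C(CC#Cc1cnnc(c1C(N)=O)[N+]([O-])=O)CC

8

Molecular formula from the SMILES: C11H12N4O3.
DoU = (2C + 2 + N − H − X)/2 = (2·11 + 2 + 4 − 12 − 0)/2 = 16/2 = 8.
(Structurally: 1 ring(s) + 7 π bond(s) = 8.)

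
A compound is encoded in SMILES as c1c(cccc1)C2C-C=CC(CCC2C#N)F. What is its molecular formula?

C15H16FN

Heavy atoms from the SMILES: 15 C, 1 F, 1 N.
Implicit hydrogens by atom environment:
  5 × C: 1 H each → 5
  5 × C (aromatic): 1 H each → 5
  3 × C: 2 H each → 6
  1 × C: no H
  1 × C (aromatic): no H
  1 × F: no H
  1 × N: no H
  Total hydrogens = 16.
Molecular formula: C15H16FN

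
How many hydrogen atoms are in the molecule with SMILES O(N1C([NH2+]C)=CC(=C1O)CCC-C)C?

19

Hydrogens are implicit in SMILES; fill each atom to its normal valence:
  3 × C: 3 H each → 9
  3 × C: 2 H each → 6
  3 × C (aromatic): no H
  1 × C (aromatic): 1 H
  1 × N (charge +1): 2 H
  1 × N (aromatic): no H
  1 × O: 1 H
  1 × O: no H
  Total hydrogens = 19.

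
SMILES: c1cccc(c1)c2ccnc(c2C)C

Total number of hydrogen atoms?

13

Hydrogens are implicit in SMILES; fill each atom to its normal valence:
  7 × C (aromatic): 1 H each → 7
  4 × C (aromatic): no H
  2 × C: 3 H each → 6
  1 × N (aromatic): no H
  Total hydrogens = 13.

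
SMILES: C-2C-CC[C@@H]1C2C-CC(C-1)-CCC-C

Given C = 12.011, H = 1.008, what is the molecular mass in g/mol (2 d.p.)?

194.36

Molecular formula: C14H26.
M = 14×12.011 + 26×1.008 = 194.36 g/mol.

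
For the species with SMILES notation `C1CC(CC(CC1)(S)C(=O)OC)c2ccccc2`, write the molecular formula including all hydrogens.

Heavy atoms from the SMILES: 15 C, 2 O, 1 S.
Implicit hydrogens by atom environment:
  5 × C: 2 H each → 10
  5 × C (aromatic): 1 H each → 5
  2 × C: no H
  2 × O: no H
  1 × C: 3 H
  1 × C: 1 H
  1 × C (aromatic): no H
  1 × S: 1 H
  Total hydrogens = 20.
Molecular formula: C15H20O2S

C15H20O2S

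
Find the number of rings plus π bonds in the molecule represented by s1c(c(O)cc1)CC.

3

Molecular formula from the SMILES: C6H8OS.
DoU = (2C + 2 + N − H − X)/2 = (2·6 + 2 + 0 − 8 − 0)/2 = 6/2 = 3.
(Structurally: 1 ring(s) + 2 π bond(s) = 3.)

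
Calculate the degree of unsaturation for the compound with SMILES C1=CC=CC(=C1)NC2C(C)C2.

Molecular formula from the SMILES: C10H13N.
DoU = (2C + 2 + N − H − X)/2 = (2·10 + 2 + 1 − 13 − 0)/2 = 10/2 = 5.
(Structurally: 2 ring(s) + 3 π bond(s) = 5.)

5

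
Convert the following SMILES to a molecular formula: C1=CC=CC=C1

C6H6

Heavy atoms from the SMILES: 6 C.
Implicit hydrogens by atom environment:
  6 × C (aromatic): 1 H each → 6
  Total hydrogens = 6.
Molecular formula: C6H6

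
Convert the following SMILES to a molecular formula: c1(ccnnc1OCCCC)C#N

C9H11N3O

Heavy atoms from the SMILES: 9 C, 3 N, 1 O.
Implicit hydrogens by atom environment:
  3 × C: 2 H each → 6
  2 × C (aromatic): 1 H each → 2
  2 × C (aromatic): no H
  2 × N (aromatic): no H
  1 × C: 3 H
  1 × C: no H
  1 × N: no H
  1 × O: no H
  Total hydrogens = 11.
Molecular formula: C9H11N3O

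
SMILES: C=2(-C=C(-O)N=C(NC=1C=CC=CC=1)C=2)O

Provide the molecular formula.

Heavy atoms from the SMILES: 11 C, 2 N, 2 O.
Implicit hydrogens by atom environment:
  7 × C (aromatic): 1 H each → 7
  4 × C (aromatic): no H
  2 × O: 1 H each → 2
  1 × N: 1 H
  1 × N (aromatic): no H
  Total hydrogens = 10.
Molecular formula: C11H10N2O2

C11H10N2O2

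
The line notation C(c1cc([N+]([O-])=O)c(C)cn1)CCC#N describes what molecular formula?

C10H11N3O2

Heavy atoms from the SMILES: 10 C, 3 N, 2 O.
Implicit hydrogens by atom environment:
  3 × C: 2 H each → 6
  3 × C (aromatic): no H
  2 × C (aromatic): 1 H each → 2
  1 × C: 3 H
  1 × C: no H
  1 × N (aromatic): no H
  1 × N (charge +1): no H
  1 × N: no H
  1 × O: no H
  1 × O (charge -1): no H
  Total hydrogens = 11.
Molecular formula: C10H11N3O2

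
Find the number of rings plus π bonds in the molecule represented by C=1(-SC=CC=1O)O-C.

3

Molecular formula from the SMILES: C5H6O2S.
DoU = (2C + 2 + N − H − X)/2 = (2·5 + 2 + 0 − 6 − 0)/2 = 6/2 = 3.
(Structurally: 1 ring(s) + 2 π bond(s) = 3.)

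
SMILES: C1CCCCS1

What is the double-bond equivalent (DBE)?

1

Molecular formula from the SMILES: C5H10S.
DoU = (2C + 2 + N − H − X)/2 = (2·5 + 2 + 0 − 10 − 0)/2 = 2/2 = 1.
(Structurally: 1 ring(s) + 0 π bond(s) = 1.)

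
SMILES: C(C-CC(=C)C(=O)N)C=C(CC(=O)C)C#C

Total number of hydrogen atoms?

17

Hydrogens are implicit in SMILES; fill each atom to its normal valence:
  5 × C: 2 H each → 10
  5 × C: no H
  2 × C: 1 H each → 2
  2 × O: no H
  1 × C: 3 H
  1 × N: 2 H
  Total hydrogens = 17.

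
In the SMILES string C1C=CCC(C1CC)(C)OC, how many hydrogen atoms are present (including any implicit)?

18

Hydrogens are implicit in SMILES; fill each atom to its normal valence:
  3 × C: 3 H each → 9
  3 × C: 2 H each → 6
  3 × C: 1 H each → 3
  1 × C: no H
  1 × O: no H
  Total hydrogens = 18.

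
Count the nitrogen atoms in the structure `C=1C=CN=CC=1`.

The symbol for nitrogen appears 1 time in the SMILES.

1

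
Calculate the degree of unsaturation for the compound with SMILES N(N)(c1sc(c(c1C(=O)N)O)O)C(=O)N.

5

Molecular formula from the SMILES: C6H8N4O4S.
DoU = (2C + 2 + N − H − X)/2 = (2·6 + 2 + 4 − 8 − 0)/2 = 10/2 = 5.
(Structurally: 1 ring(s) + 4 π bond(s) = 5.)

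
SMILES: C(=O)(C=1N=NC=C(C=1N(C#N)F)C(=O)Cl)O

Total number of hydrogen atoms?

2

Hydrogens are implicit in SMILES; fill each atom to its normal valence:
  3 × C (aromatic): no H
  3 × C: no H
  2 × N (aromatic): no H
  2 × N: no H
  2 × O: no H
  1 × C (aromatic): 1 H
  1 × Cl: no H
  1 × F: no H
  1 × O: 1 H
  Total hydrogens = 2.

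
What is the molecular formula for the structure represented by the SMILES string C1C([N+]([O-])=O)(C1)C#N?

C4H4N2O2

Heavy atoms from the SMILES: 4 C, 2 N, 2 O.
Implicit hydrogens by atom environment:
  2 × C: 2 H each → 4
  2 × C: no H
  1 × N (charge +1): no H
  1 × N: no H
  1 × O: no H
  1 × O (charge -1): no H
  Total hydrogens = 4.
Molecular formula: C4H4N2O2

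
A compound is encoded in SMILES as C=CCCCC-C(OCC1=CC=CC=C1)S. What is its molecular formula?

Heavy atoms from the SMILES: 14 C, 1 O, 1 S.
Implicit hydrogens by atom environment:
  6 × C: 2 H each → 12
  5 × C (aromatic): 1 H each → 5
  2 × C: 1 H each → 2
  1 × C (aromatic): no H
  1 × O: no H
  1 × S: 1 H
  Total hydrogens = 20.
Molecular formula: C14H20OS

C14H20OS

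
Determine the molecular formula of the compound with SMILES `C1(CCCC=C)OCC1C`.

Heavy atoms from the SMILES: 9 C, 1 O.
Implicit hydrogens by atom environment:
  5 × C: 2 H each → 10
  3 × C: 1 H each → 3
  1 × C: 3 H
  1 × O: no H
  Total hydrogens = 16.
Molecular formula: C9H16O

C9H16O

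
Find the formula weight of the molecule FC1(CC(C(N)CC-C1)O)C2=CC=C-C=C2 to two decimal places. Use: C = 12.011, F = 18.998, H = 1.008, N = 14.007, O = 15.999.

Molecular formula: C13H18FNO.
M = 13×12.011 + 1×18.998 + 18×1.008 + 1×14.007 + 1×15.999 = 223.29 g/mol.

223.29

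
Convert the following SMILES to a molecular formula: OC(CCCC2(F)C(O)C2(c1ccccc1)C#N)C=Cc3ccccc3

Heavy atoms from the SMILES: 22 C, 1 F, 1 N, 2 O.
Implicit hydrogens by atom environment:
  10 × C (aromatic): 1 H each → 10
  4 × C: 1 H each → 4
  3 × C: 2 H each → 6
  3 × C: no H
  2 × C (aromatic): no H
  2 × O: 1 H each → 2
  1 × F: no H
  1 × N: no H
  Total hydrogens = 22.
Molecular formula: C22H22FNO2

C22H22FNO2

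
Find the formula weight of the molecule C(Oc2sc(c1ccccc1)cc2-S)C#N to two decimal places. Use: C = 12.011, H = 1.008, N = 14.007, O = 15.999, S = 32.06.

247.33

Molecular formula: C12H9NOS2.
M = 12×12.011 + 9×1.008 + 1×14.007 + 1×15.999 + 2×32.06 = 247.33 g/mol.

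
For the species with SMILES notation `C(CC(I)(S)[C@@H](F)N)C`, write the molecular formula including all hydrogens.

C5H11FINS

Heavy atoms from the SMILES: 5 C, 1 F, 1 I, 1 N, 1 S.
Implicit hydrogens by atom environment:
  2 × C: 2 H each → 4
  1 × C: 3 H
  1 × C: 1 H
  1 × C: no H
  1 × F: no H
  1 × I: no H
  1 × N: 2 H
  1 × S: 1 H
  Total hydrogens = 11.
Molecular formula: C5H11FINS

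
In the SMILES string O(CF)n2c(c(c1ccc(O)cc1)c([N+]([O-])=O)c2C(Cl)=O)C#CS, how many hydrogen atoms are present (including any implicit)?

Hydrogens are implicit in SMILES; fill each atom to its normal valence:
  6 × C (aromatic): no H
  4 × C (aromatic): 1 H each → 4
  3 × C: no H
  3 × O: no H
  1 × C: 2 H
  1 × Cl: no H
  1 × F: no H
  1 × N (aromatic): no H
  1 × N (charge +1): no H
  1 × O: 1 H
  1 × O (charge -1): no H
  1 × S: 1 H
  Total hydrogens = 8.

8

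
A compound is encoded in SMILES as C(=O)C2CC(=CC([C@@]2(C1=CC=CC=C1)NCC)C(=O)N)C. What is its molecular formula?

Heavy atoms from the SMILES: 17 C, 2 N, 2 O.
Implicit hydrogens by atom environment:
  5 × C (aromatic): 1 H each → 5
  4 × C: 1 H each → 4
  3 × C: no H
  2 × C: 3 H each → 6
  2 × C: 2 H each → 4
  2 × O: no H
  1 × C (aromatic): no H
  1 × N: 2 H
  1 × N: 1 H
  Total hydrogens = 22.
Molecular formula: C17H22N2O2

C17H22N2O2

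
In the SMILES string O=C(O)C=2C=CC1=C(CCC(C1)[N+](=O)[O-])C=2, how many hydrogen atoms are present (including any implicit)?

11

Hydrogens are implicit in SMILES; fill each atom to its normal valence:
  3 × C: 2 H each → 6
  3 × C (aromatic): 1 H each → 3
  3 × C (aromatic): no H
  2 × O: no H
  1 × C: 1 H
  1 × C: no H
  1 × N (charge +1): no H
  1 × O: 1 H
  1 × O (charge -1): no H
  Total hydrogens = 11.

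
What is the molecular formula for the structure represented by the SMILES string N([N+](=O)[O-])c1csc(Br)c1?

Heavy atoms from the SMILES: 1 Br, 4 C, 2 N, 2 O, 1 S.
Implicit hydrogens by atom environment:
  2 × C (aromatic): 1 H each → 2
  2 × C (aromatic): no H
  1 × Br: no H
  1 × N: 1 H
  1 × N (charge +1): no H
  1 × O: no H
  1 × O (charge -1): no H
  1 × S (aromatic): no H
  Total hydrogens = 3.
Molecular formula: C4H3BrN2O2S

C4H3BrN2O2S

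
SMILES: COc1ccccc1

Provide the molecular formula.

Heavy atoms from the SMILES: 7 C, 1 O.
Implicit hydrogens by atom environment:
  5 × C (aromatic): 1 H each → 5
  1 × C: 3 H
  1 × C (aromatic): no H
  1 × O: no H
  Total hydrogens = 8.
Molecular formula: C7H8O

C7H8O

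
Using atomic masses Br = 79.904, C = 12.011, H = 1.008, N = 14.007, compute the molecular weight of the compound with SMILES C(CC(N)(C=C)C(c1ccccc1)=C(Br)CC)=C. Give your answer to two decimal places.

Molecular formula: C16H20BrN.
M = 1×79.904 + 16×12.011 + 20×1.008 + 1×14.007 = 306.25 g/mol.

306.25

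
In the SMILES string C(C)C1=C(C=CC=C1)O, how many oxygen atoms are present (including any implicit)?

1

The symbol for oxygen appears 1 time in the SMILES.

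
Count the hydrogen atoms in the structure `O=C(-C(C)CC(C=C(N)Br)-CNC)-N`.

18

Hydrogens are implicit in SMILES; fill each atom to its normal valence:
  3 × C: 1 H each → 3
  2 × C: 3 H each → 6
  2 × C: 2 H each → 4
  2 × C: no H
  2 × N: 2 H each → 4
  1 × Br: no H
  1 × N: 1 H
  1 × O: no H
  Total hydrogens = 18.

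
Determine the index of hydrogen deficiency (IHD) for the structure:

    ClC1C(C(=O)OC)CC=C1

3

Molecular formula from the SMILES: C7H9ClO2.
DoU = (2C + 2 + N − H − X)/2 = (2·7 + 2 + 0 − 9 − 1)/2 = 6/2 = 3.
(Structurally: 1 ring(s) + 2 π bond(s) = 3.)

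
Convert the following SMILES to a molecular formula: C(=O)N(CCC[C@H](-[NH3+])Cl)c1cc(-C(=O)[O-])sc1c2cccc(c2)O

Heavy atoms from the SMILES: 16 C, 1 Cl, 2 N, 4 O, 1 S.
Implicit hydrogens by atom environment:
  5 × C (aromatic): 1 H each → 5
  5 × C (aromatic): no H
  3 × C: 2 H each → 6
  2 × C: 1 H each → 2
  2 × O: no H
  1 × C: no H
  1 × Cl: no H
  1 × N (charge +1): 3 H
  1 × N: no H
  1 × O: 1 H
  1 × O (charge -1): no H
  1 × S (aromatic): no H
  Total hydrogens = 17.
Molecular formula: C16H17ClN2O4S

C16H17ClN2O4S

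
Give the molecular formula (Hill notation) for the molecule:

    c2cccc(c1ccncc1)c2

Heavy atoms from the SMILES: 11 C, 1 N.
Implicit hydrogens by atom environment:
  9 × C (aromatic): 1 H each → 9
  2 × C (aromatic): no H
  1 × N (aromatic): no H
  Total hydrogens = 9.
Molecular formula: C11H9N

C11H9N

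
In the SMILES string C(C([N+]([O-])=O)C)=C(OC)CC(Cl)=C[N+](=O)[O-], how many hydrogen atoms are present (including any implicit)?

11

Hydrogens are implicit in SMILES; fill each atom to its normal valence:
  3 × C: 1 H each → 3
  3 × O: no H
  2 × C: 3 H each → 6
  2 × C: no H
  2 × N (charge +1): no H
  2 × O (charge -1): no H
  1 × C: 2 H
  1 × Cl: no H
  Total hydrogens = 11.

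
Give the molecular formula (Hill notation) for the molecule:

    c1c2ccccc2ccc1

C10H8

Heavy atoms from the SMILES: 10 C.
Implicit hydrogens by atom environment:
  8 × C (aromatic): 1 H each → 8
  2 × C (aromatic): no H
  Total hydrogens = 8.
Molecular formula: C10H8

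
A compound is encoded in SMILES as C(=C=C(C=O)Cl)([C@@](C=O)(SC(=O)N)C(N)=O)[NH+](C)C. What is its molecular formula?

Heavy atoms from the SMILES: 10 C, 1 Cl, 3 N, 4 O, 1 S.
Implicit hydrogens by atom environment:
  6 × C: no H
  4 × O: no H
  2 × C: 3 H each → 6
  2 × C: 1 H each → 2
  2 × N: 2 H each → 4
  1 × Cl: no H
  1 × N (charge +1): 1 H
  1 × S: no H
  Total hydrogens = 13.
Net charge +1.
Molecular formula: C10H13ClN3O4S+

C10H13ClN3O4S+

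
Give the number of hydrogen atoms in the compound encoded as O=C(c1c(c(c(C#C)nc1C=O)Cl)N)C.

7

Hydrogens are implicit in SMILES; fill each atom to its normal valence:
  5 × C (aromatic): no H
  2 × C: 1 H each → 2
  2 × C: no H
  2 × O: no H
  1 × C: 3 H
  1 × Cl: no H
  1 × N: 2 H
  1 × N (aromatic): no H
  Total hydrogens = 7.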